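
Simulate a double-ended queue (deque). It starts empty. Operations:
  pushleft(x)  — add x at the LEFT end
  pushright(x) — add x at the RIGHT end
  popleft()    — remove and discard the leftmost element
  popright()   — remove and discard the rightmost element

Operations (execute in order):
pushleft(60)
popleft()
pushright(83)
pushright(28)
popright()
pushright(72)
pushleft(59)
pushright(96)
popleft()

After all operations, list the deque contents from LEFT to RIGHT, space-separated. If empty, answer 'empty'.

pushleft(60): [60]
popleft(): []
pushright(83): [83]
pushright(28): [83, 28]
popright(): [83]
pushright(72): [83, 72]
pushleft(59): [59, 83, 72]
pushright(96): [59, 83, 72, 96]
popleft(): [83, 72, 96]

Answer: 83 72 96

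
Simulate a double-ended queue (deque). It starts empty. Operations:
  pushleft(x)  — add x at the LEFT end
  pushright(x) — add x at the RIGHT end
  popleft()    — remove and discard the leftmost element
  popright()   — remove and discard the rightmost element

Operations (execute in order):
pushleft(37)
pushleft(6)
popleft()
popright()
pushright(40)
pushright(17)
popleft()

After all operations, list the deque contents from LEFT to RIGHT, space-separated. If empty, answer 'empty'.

Answer: 17

Derivation:
pushleft(37): [37]
pushleft(6): [6, 37]
popleft(): [37]
popright(): []
pushright(40): [40]
pushright(17): [40, 17]
popleft(): [17]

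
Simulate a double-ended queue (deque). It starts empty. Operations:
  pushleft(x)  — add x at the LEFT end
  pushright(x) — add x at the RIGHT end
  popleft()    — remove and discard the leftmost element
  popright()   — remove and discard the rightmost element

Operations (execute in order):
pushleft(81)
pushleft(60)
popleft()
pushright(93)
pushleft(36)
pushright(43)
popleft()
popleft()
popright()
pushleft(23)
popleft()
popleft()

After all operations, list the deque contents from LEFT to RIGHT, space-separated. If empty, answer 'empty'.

Answer: empty

Derivation:
pushleft(81): [81]
pushleft(60): [60, 81]
popleft(): [81]
pushright(93): [81, 93]
pushleft(36): [36, 81, 93]
pushright(43): [36, 81, 93, 43]
popleft(): [81, 93, 43]
popleft(): [93, 43]
popright(): [93]
pushleft(23): [23, 93]
popleft(): [93]
popleft(): []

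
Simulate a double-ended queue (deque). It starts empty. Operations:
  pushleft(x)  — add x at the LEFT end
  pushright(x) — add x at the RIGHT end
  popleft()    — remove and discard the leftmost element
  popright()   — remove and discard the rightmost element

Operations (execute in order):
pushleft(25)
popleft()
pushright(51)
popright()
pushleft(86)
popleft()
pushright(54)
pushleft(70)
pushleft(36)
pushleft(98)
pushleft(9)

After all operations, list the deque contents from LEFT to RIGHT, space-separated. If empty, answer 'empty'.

pushleft(25): [25]
popleft(): []
pushright(51): [51]
popright(): []
pushleft(86): [86]
popleft(): []
pushright(54): [54]
pushleft(70): [70, 54]
pushleft(36): [36, 70, 54]
pushleft(98): [98, 36, 70, 54]
pushleft(9): [9, 98, 36, 70, 54]

Answer: 9 98 36 70 54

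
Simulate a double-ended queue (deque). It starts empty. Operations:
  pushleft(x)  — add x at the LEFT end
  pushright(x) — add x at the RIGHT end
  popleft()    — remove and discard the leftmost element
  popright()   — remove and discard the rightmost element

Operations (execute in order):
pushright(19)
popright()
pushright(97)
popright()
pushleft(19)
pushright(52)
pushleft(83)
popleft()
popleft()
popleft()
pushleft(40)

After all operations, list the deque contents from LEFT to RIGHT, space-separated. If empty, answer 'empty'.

Answer: 40

Derivation:
pushright(19): [19]
popright(): []
pushright(97): [97]
popright(): []
pushleft(19): [19]
pushright(52): [19, 52]
pushleft(83): [83, 19, 52]
popleft(): [19, 52]
popleft(): [52]
popleft(): []
pushleft(40): [40]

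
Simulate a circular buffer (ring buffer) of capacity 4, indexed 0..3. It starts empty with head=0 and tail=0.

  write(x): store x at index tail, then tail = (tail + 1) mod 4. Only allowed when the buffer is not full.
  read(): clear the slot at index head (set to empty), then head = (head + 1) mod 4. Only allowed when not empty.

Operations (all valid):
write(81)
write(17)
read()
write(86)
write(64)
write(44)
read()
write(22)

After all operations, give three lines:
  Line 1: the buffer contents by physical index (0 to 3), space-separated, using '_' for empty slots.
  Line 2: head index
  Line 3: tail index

write(81): buf=[81 _ _ _], head=0, tail=1, size=1
write(17): buf=[81 17 _ _], head=0, tail=2, size=2
read(): buf=[_ 17 _ _], head=1, tail=2, size=1
write(86): buf=[_ 17 86 _], head=1, tail=3, size=2
write(64): buf=[_ 17 86 64], head=1, tail=0, size=3
write(44): buf=[44 17 86 64], head=1, tail=1, size=4
read(): buf=[44 _ 86 64], head=2, tail=1, size=3
write(22): buf=[44 22 86 64], head=2, tail=2, size=4

Answer: 44 22 86 64
2
2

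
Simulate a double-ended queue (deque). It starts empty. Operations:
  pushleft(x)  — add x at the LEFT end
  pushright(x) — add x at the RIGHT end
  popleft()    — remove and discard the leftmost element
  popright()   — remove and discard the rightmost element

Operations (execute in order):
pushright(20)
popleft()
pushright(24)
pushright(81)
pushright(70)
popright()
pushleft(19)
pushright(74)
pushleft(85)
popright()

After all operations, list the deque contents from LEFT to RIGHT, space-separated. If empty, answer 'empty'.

pushright(20): [20]
popleft(): []
pushright(24): [24]
pushright(81): [24, 81]
pushright(70): [24, 81, 70]
popright(): [24, 81]
pushleft(19): [19, 24, 81]
pushright(74): [19, 24, 81, 74]
pushleft(85): [85, 19, 24, 81, 74]
popright(): [85, 19, 24, 81]

Answer: 85 19 24 81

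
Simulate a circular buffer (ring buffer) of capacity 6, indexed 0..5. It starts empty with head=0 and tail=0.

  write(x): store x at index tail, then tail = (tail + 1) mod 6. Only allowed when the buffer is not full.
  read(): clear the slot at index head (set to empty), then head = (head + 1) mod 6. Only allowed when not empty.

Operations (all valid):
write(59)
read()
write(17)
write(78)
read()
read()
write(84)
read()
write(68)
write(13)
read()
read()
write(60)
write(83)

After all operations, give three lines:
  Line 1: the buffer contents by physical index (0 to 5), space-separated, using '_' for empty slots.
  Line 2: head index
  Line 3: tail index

write(59): buf=[59 _ _ _ _ _], head=0, tail=1, size=1
read(): buf=[_ _ _ _ _ _], head=1, tail=1, size=0
write(17): buf=[_ 17 _ _ _ _], head=1, tail=2, size=1
write(78): buf=[_ 17 78 _ _ _], head=1, tail=3, size=2
read(): buf=[_ _ 78 _ _ _], head=2, tail=3, size=1
read(): buf=[_ _ _ _ _ _], head=3, tail=3, size=0
write(84): buf=[_ _ _ 84 _ _], head=3, tail=4, size=1
read(): buf=[_ _ _ _ _ _], head=4, tail=4, size=0
write(68): buf=[_ _ _ _ 68 _], head=4, tail=5, size=1
write(13): buf=[_ _ _ _ 68 13], head=4, tail=0, size=2
read(): buf=[_ _ _ _ _ 13], head=5, tail=0, size=1
read(): buf=[_ _ _ _ _ _], head=0, tail=0, size=0
write(60): buf=[60 _ _ _ _ _], head=0, tail=1, size=1
write(83): buf=[60 83 _ _ _ _], head=0, tail=2, size=2

Answer: 60 83 _ _ _ _
0
2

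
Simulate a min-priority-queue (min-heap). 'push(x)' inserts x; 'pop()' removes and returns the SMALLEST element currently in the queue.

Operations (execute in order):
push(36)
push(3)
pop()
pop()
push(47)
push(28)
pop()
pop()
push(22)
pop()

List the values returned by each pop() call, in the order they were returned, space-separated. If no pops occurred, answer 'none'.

push(36): heap contents = [36]
push(3): heap contents = [3, 36]
pop() → 3: heap contents = [36]
pop() → 36: heap contents = []
push(47): heap contents = [47]
push(28): heap contents = [28, 47]
pop() → 28: heap contents = [47]
pop() → 47: heap contents = []
push(22): heap contents = [22]
pop() → 22: heap contents = []

Answer: 3 36 28 47 22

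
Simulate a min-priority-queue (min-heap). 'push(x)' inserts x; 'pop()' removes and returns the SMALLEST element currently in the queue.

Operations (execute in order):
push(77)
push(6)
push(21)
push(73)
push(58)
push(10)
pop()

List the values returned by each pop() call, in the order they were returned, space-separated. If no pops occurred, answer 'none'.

Answer: 6

Derivation:
push(77): heap contents = [77]
push(6): heap contents = [6, 77]
push(21): heap contents = [6, 21, 77]
push(73): heap contents = [6, 21, 73, 77]
push(58): heap contents = [6, 21, 58, 73, 77]
push(10): heap contents = [6, 10, 21, 58, 73, 77]
pop() → 6: heap contents = [10, 21, 58, 73, 77]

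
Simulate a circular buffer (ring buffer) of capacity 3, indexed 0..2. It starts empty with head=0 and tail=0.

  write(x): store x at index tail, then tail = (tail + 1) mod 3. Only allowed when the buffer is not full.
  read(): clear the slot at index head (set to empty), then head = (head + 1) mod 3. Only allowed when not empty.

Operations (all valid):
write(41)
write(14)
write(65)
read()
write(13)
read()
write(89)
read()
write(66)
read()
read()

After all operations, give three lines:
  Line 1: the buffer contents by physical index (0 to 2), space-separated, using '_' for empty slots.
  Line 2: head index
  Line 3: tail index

write(41): buf=[41 _ _], head=0, tail=1, size=1
write(14): buf=[41 14 _], head=0, tail=2, size=2
write(65): buf=[41 14 65], head=0, tail=0, size=3
read(): buf=[_ 14 65], head=1, tail=0, size=2
write(13): buf=[13 14 65], head=1, tail=1, size=3
read(): buf=[13 _ 65], head=2, tail=1, size=2
write(89): buf=[13 89 65], head=2, tail=2, size=3
read(): buf=[13 89 _], head=0, tail=2, size=2
write(66): buf=[13 89 66], head=0, tail=0, size=3
read(): buf=[_ 89 66], head=1, tail=0, size=2
read(): buf=[_ _ 66], head=2, tail=0, size=1

Answer: _ _ 66
2
0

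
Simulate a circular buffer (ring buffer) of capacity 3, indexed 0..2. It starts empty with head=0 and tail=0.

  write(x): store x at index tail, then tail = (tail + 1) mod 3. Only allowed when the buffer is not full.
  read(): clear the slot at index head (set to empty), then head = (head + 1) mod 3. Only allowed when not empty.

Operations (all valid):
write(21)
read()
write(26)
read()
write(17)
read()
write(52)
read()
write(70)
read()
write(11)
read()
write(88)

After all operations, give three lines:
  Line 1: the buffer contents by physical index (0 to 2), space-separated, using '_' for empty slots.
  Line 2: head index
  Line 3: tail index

Answer: 88 _ _
0
1

Derivation:
write(21): buf=[21 _ _], head=0, tail=1, size=1
read(): buf=[_ _ _], head=1, tail=1, size=0
write(26): buf=[_ 26 _], head=1, tail=2, size=1
read(): buf=[_ _ _], head=2, tail=2, size=0
write(17): buf=[_ _ 17], head=2, tail=0, size=1
read(): buf=[_ _ _], head=0, tail=0, size=0
write(52): buf=[52 _ _], head=0, tail=1, size=1
read(): buf=[_ _ _], head=1, tail=1, size=0
write(70): buf=[_ 70 _], head=1, tail=2, size=1
read(): buf=[_ _ _], head=2, tail=2, size=0
write(11): buf=[_ _ 11], head=2, tail=0, size=1
read(): buf=[_ _ _], head=0, tail=0, size=0
write(88): buf=[88 _ _], head=0, tail=1, size=1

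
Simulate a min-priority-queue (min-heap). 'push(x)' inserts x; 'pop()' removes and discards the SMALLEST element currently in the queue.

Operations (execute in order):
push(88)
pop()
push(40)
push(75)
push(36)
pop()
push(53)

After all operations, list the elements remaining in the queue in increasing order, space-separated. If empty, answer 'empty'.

push(88): heap contents = [88]
pop() → 88: heap contents = []
push(40): heap contents = [40]
push(75): heap contents = [40, 75]
push(36): heap contents = [36, 40, 75]
pop() → 36: heap contents = [40, 75]
push(53): heap contents = [40, 53, 75]

Answer: 40 53 75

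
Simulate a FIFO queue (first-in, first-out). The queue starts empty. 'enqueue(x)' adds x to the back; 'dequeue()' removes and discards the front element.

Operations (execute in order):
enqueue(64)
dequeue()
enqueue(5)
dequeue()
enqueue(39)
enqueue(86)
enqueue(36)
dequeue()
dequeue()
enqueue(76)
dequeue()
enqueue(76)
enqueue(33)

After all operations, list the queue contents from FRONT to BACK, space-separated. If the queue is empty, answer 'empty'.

Answer: 76 76 33

Derivation:
enqueue(64): [64]
dequeue(): []
enqueue(5): [5]
dequeue(): []
enqueue(39): [39]
enqueue(86): [39, 86]
enqueue(36): [39, 86, 36]
dequeue(): [86, 36]
dequeue(): [36]
enqueue(76): [36, 76]
dequeue(): [76]
enqueue(76): [76, 76]
enqueue(33): [76, 76, 33]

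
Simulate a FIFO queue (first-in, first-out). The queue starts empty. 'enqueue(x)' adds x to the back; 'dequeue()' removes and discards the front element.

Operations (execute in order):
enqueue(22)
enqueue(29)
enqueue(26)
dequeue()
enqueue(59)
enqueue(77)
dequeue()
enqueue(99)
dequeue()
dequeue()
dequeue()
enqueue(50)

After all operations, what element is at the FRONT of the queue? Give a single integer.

Answer: 99

Derivation:
enqueue(22): queue = [22]
enqueue(29): queue = [22, 29]
enqueue(26): queue = [22, 29, 26]
dequeue(): queue = [29, 26]
enqueue(59): queue = [29, 26, 59]
enqueue(77): queue = [29, 26, 59, 77]
dequeue(): queue = [26, 59, 77]
enqueue(99): queue = [26, 59, 77, 99]
dequeue(): queue = [59, 77, 99]
dequeue(): queue = [77, 99]
dequeue(): queue = [99]
enqueue(50): queue = [99, 50]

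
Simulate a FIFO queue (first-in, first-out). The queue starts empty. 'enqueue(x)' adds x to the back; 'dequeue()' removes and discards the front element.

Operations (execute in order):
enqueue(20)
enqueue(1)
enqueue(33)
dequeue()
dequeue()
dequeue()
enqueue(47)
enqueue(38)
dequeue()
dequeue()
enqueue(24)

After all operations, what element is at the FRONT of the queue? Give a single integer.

Answer: 24

Derivation:
enqueue(20): queue = [20]
enqueue(1): queue = [20, 1]
enqueue(33): queue = [20, 1, 33]
dequeue(): queue = [1, 33]
dequeue(): queue = [33]
dequeue(): queue = []
enqueue(47): queue = [47]
enqueue(38): queue = [47, 38]
dequeue(): queue = [38]
dequeue(): queue = []
enqueue(24): queue = [24]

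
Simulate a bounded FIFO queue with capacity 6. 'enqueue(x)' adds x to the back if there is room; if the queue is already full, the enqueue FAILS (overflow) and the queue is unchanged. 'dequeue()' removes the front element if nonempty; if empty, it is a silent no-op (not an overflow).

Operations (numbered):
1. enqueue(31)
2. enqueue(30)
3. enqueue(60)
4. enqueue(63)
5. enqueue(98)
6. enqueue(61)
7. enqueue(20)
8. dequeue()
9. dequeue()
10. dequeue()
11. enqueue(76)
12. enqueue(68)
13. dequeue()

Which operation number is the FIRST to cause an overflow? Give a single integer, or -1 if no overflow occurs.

Answer: 7

Derivation:
1. enqueue(31): size=1
2. enqueue(30): size=2
3. enqueue(60): size=3
4. enqueue(63): size=4
5. enqueue(98): size=5
6. enqueue(61): size=6
7. enqueue(20): size=6=cap → OVERFLOW (fail)
8. dequeue(): size=5
9. dequeue(): size=4
10. dequeue(): size=3
11. enqueue(76): size=4
12. enqueue(68): size=5
13. dequeue(): size=4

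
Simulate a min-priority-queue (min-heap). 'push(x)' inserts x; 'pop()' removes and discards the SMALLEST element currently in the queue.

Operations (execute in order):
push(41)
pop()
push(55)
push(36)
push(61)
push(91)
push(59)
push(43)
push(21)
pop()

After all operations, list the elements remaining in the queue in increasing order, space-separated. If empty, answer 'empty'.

Answer: 36 43 55 59 61 91

Derivation:
push(41): heap contents = [41]
pop() → 41: heap contents = []
push(55): heap contents = [55]
push(36): heap contents = [36, 55]
push(61): heap contents = [36, 55, 61]
push(91): heap contents = [36, 55, 61, 91]
push(59): heap contents = [36, 55, 59, 61, 91]
push(43): heap contents = [36, 43, 55, 59, 61, 91]
push(21): heap contents = [21, 36, 43, 55, 59, 61, 91]
pop() → 21: heap contents = [36, 43, 55, 59, 61, 91]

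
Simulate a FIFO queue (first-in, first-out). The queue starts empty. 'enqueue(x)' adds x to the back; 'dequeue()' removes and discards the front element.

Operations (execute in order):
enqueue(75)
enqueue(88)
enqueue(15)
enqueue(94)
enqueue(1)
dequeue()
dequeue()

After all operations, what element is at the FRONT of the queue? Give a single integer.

Answer: 15

Derivation:
enqueue(75): queue = [75]
enqueue(88): queue = [75, 88]
enqueue(15): queue = [75, 88, 15]
enqueue(94): queue = [75, 88, 15, 94]
enqueue(1): queue = [75, 88, 15, 94, 1]
dequeue(): queue = [88, 15, 94, 1]
dequeue(): queue = [15, 94, 1]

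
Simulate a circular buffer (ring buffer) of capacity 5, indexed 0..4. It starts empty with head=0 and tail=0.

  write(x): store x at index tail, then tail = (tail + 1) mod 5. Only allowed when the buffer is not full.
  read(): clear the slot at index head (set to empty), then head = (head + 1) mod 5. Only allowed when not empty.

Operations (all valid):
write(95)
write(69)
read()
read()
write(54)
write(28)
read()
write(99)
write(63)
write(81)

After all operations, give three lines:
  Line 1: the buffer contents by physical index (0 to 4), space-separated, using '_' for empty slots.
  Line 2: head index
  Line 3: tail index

write(95): buf=[95 _ _ _ _], head=0, tail=1, size=1
write(69): buf=[95 69 _ _ _], head=0, tail=2, size=2
read(): buf=[_ 69 _ _ _], head=1, tail=2, size=1
read(): buf=[_ _ _ _ _], head=2, tail=2, size=0
write(54): buf=[_ _ 54 _ _], head=2, tail=3, size=1
write(28): buf=[_ _ 54 28 _], head=2, tail=4, size=2
read(): buf=[_ _ _ 28 _], head=3, tail=4, size=1
write(99): buf=[_ _ _ 28 99], head=3, tail=0, size=2
write(63): buf=[63 _ _ 28 99], head=3, tail=1, size=3
write(81): buf=[63 81 _ 28 99], head=3, tail=2, size=4

Answer: 63 81 _ 28 99
3
2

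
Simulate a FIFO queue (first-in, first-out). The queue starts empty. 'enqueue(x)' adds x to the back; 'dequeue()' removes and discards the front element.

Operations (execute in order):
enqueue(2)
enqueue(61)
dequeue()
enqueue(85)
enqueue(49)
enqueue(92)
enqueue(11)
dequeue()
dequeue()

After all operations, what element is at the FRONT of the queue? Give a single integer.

enqueue(2): queue = [2]
enqueue(61): queue = [2, 61]
dequeue(): queue = [61]
enqueue(85): queue = [61, 85]
enqueue(49): queue = [61, 85, 49]
enqueue(92): queue = [61, 85, 49, 92]
enqueue(11): queue = [61, 85, 49, 92, 11]
dequeue(): queue = [85, 49, 92, 11]
dequeue(): queue = [49, 92, 11]

Answer: 49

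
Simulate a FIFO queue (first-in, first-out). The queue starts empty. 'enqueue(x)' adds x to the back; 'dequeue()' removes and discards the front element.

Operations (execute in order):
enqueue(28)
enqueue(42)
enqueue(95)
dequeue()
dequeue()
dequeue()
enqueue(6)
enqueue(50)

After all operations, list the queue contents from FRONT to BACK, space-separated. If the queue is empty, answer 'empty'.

Answer: 6 50

Derivation:
enqueue(28): [28]
enqueue(42): [28, 42]
enqueue(95): [28, 42, 95]
dequeue(): [42, 95]
dequeue(): [95]
dequeue(): []
enqueue(6): [6]
enqueue(50): [6, 50]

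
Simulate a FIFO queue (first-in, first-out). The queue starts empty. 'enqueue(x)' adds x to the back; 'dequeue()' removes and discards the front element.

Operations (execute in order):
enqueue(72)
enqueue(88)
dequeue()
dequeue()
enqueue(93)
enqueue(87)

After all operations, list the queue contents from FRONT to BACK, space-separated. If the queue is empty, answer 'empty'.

Answer: 93 87

Derivation:
enqueue(72): [72]
enqueue(88): [72, 88]
dequeue(): [88]
dequeue(): []
enqueue(93): [93]
enqueue(87): [93, 87]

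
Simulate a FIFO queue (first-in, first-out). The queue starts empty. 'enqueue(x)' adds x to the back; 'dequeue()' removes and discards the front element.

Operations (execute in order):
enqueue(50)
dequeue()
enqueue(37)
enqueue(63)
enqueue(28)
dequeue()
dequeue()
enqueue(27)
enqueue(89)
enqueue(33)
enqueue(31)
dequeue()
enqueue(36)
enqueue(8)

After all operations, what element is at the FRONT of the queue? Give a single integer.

enqueue(50): queue = [50]
dequeue(): queue = []
enqueue(37): queue = [37]
enqueue(63): queue = [37, 63]
enqueue(28): queue = [37, 63, 28]
dequeue(): queue = [63, 28]
dequeue(): queue = [28]
enqueue(27): queue = [28, 27]
enqueue(89): queue = [28, 27, 89]
enqueue(33): queue = [28, 27, 89, 33]
enqueue(31): queue = [28, 27, 89, 33, 31]
dequeue(): queue = [27, 89, 33, 31]
enqueue(36): queue = [27, 89, 33, 31, 36]
enqueue(8): queue = [27, 89, 33, 31, 36, 8]

Answer: 27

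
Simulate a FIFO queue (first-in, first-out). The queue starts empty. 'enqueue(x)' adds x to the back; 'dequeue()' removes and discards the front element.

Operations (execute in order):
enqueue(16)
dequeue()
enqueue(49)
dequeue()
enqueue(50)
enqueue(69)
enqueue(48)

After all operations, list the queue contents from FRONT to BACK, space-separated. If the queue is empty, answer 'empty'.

enqueue(16): [16]
dequeue(): []
enqueue(49): [49]
dequeue(): []
enqueue(50): [50]
enqueue(69): [50, 69]
enqueue(48): [50, 69, 48]

Answer: 50 69 48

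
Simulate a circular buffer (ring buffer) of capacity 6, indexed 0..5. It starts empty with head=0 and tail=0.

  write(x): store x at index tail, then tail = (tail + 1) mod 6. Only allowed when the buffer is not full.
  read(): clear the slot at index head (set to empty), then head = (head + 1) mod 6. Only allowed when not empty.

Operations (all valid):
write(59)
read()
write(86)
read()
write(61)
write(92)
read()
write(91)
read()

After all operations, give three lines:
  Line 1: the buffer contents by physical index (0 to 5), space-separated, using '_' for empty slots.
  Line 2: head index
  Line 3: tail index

Answer: _ _ _ _ 91 _
4
5

Derivation:
write(59): buf=[59 _ _ _ _ _], head=0, tail=1, size=1
read(): buf=[_ _ _ _ _ _], head=1, tail=1, size=0
write(86): buf=[_ 86 _ _ _ _], head=1, tail=2, size=1
read(): buf=[_ _ _ _ _ _], head=2, tail=2, size=0
write(61): buf=[_ _ 61 _ _ _], head=2, tail=3, size=1
write(92): buf=[_ _ 61 92 _ _], head=2, tail=4, size=2
read(): buf=[_ _ _ 92 _ _], head=3, tail=4, size=1
write(91): buf=[_ _ _ 92 91 _], head=3, tail=5, size=2
read(): buf=[_ _ _ _ 91 _], head=4, tail=5, size=1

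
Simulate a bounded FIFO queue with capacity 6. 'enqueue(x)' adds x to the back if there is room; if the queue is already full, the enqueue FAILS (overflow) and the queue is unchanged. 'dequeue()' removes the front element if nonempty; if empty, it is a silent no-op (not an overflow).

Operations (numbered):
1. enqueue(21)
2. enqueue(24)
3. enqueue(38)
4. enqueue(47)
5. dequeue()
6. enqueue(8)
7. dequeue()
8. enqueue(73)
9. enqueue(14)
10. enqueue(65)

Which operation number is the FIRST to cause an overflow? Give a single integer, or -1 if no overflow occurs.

1. enqueue(21): size=1
2. enqueue(24): size=2
3. enqueue(38): size=3
4. enqueue(47): size=4
5. dequeue(): size=3
6. enqueue(8): size=4
7. dequeue(): size=3
8. enqueue(73): size=4
9. enqueue(14): size=5
10. enqueue(65): size=6

Answer: -1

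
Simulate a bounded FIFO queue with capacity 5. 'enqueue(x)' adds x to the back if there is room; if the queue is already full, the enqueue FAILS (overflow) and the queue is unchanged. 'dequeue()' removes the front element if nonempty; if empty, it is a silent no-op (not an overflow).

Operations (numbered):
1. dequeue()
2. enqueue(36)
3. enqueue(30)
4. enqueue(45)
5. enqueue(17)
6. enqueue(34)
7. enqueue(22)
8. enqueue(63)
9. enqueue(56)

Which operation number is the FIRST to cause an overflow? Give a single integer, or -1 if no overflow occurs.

1. dequeue(): empty, no-op, size=0
2. enqueue(36): size=1
3. enqueue(30): size=2
4. enqueue(45): size=3
5. enqueue(17): size=4
6. enqueue(34): size=5
7. enqueue(22): size=5=cap → OVERFLOW (fail)
8. enqueue(63): size=5=cap → OVERFLOW (fail)
9. enqueue(56): size=5=cap → OVERFLOW (fail)

Answer: 7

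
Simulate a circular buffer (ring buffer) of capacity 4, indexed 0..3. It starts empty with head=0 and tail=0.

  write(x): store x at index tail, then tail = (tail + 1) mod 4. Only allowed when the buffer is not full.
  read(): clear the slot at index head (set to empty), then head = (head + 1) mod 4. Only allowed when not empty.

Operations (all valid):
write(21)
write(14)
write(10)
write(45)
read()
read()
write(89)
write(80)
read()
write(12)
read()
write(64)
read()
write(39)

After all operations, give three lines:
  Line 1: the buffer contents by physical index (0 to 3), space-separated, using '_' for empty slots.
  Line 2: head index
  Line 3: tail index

Answer: 39 80 12 64
1
1

Derivation:
write(21): buf=[21 _ _ _], head=0, tail=1, size=1
write(14): buf=[21 14 _ _], head=0, tail=2, size=2
write(10): buf=[21 14 10 _], head=0, tail=3, size=3
write(45): buf=[21 14 10 45], head=0, tail=0, size=4
read(): buf=[_ 14 10 45], head=1, tail=0, size=3
read(): buf=[_ _ 10 45], head=2, tail=0, size=2
write(89): buf=[89 _ 10 45], head=2, tail=1, size=3
write(80): buf=[89 80 10 45], head=2, tail=2, size=4
read(): buf=[89 80 _ 45], head=3, tail=2, size=3
write(12): buf=[89 80 12 45], head=3, tail=3, size=4
read(): buf=[89 80 12 _], head=0, tail=3, size=3
write(64): buf=[89 80 12 64], head=0, tail=0, size=4
read(): buf=[_ 80 12 64], head=1, tail=0, size=3
write(39): buf=[39 80 12 64], head=1, tail=1, size=4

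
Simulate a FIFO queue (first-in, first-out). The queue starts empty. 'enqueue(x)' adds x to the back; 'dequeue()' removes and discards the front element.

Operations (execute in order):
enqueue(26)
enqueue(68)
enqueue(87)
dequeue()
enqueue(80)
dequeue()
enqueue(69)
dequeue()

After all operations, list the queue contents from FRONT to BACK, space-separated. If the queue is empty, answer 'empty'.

Answer: 80 69

Derivation:
enqueue(26): [26]
enqueue(68): [26, 68]
enqueue(87): [26, 68, 87]
dequeue(): [68, 87]
enqueue(80): [68, 87, 80]
dequeue(): [87, 80]
enqueue(69): [87, 80, 69]
dequeue(): [80, 69]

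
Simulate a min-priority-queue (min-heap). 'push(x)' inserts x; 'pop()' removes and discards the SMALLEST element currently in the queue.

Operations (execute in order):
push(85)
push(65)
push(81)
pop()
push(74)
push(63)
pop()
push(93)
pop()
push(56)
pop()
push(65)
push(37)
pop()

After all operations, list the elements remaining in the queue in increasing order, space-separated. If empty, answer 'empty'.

push(85): heap contents = [85]
push(65): heap contents = [65, 85]
push(81): heap contents = [65, 81, 85]
pop() → 65: heap contents = [81, 85]
push(74): heap contents = [74, 81, 85]
push(63): heap contents = [63, 74, 81, 85]
pop() → 63: heap contents = [74, 81, 85]
push(93): heap contents = [74, 81, 85, 93]
pop() → 74: heap contents = [81, 85, 93]
push(56): heap contents = [56, 81, 85, 93]
pop() → 56: heap contents = [81, 85, 93]
push(65): heap contents = [65, 81, 85, 93]
push(37): heap contents = [37, 65, 81, 85, 93]
pop() → 37: heap contents = [65, 81, 85, 93]

Answer: 65 81 85 93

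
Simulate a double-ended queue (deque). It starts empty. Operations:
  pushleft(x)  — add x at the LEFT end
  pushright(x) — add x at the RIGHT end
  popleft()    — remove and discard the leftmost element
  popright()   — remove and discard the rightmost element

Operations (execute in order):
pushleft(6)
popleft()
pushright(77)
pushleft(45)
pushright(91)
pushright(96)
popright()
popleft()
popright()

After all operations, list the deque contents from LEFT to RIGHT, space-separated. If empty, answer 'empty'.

pushleft(6): [6]
popleft(): []
pushright(77): [77]
pushleft(45): [45, 77]
pushright(91): [45, 77, 91]
pushright(96): [45, 77, 91, 96]
popright(): [45, 77, 91]
popleft(): [77, 91]
popright(): [77]

Answer: 77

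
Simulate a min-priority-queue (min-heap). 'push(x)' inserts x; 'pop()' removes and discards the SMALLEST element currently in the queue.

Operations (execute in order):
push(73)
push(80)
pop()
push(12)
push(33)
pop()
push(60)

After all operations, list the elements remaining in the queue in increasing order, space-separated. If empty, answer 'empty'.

Answer: 33 60 80

Derivation:
push(73): heap contents = [73]
push(80): heap contents = [73, 80]
pop() → 73: heap contents = [80]
push(12): heap contents = [12, 80]
push(33): heap contents = [12, 33, 80]
pop() → 12: heap contents = [33, 80]
push(60): heap contents = [33, 60, 80]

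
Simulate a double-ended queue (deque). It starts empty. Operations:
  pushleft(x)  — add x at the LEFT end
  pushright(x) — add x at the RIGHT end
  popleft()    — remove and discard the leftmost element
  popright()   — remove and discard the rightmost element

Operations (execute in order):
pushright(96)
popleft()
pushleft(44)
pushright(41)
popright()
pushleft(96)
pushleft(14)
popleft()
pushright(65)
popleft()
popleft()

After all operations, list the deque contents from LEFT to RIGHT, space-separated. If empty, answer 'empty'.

pushright(96): [96]
popleft(): []
pushleft(44): [44]
pushright(41): [44, 41]
popright(): [44]
pushleft(96): [96, 44]
pushleft(14): [14, 96, 44]
popleft(): [96, 44]
pushright(65): [96, 44, 65]
popleft(): [44, 65]
popleft(): [65]

Answer: 65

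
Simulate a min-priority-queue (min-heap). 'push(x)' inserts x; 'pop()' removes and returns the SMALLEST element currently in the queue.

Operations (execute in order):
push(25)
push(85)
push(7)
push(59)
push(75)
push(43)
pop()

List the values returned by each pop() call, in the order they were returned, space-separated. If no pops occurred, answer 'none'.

Answer: 7

Derivation:
push(25): heap contents = [25]
push(85): heap contents = [25, 85]
push(7): heap contents = [7, 25, 85]
push(59): heap contents = [7, 25, 59, 85]
push(75): heap contents = [7, 25, 59, 75, 85]
push(43): heap contents = [7, 25, 43, 59, 75, 85]
pop() → 7: heap contents = [25, 43, 59, 75, 85]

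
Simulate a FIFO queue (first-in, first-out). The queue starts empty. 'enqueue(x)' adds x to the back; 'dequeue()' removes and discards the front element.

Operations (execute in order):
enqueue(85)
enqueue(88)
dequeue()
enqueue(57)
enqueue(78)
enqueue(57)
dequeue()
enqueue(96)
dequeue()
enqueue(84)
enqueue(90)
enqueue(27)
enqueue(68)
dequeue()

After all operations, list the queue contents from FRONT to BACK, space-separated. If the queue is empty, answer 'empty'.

Answer: 57 96 84 90 27 68

Derivation:
enqueue(85): [85]
enqueue(88): [85, 88]
dequeue(): [88]
enqueue(57): [88, 57]
enqueue(78): [88, 57, 78]
enqueue(57): [88, 57, 78, 57]
dequeue(): [57, 78, 57]
enqueue(96): [57, 78, 57, 96]
dequeue(): [78, 57, 96]
enqueue(84): [78, 57, 96, 84]
enqueue(90): [78, 57, 96, 84, 90]
enqueue(27): [78, 57, 96, 84, 90, 27]
enqueue(68): [78, 57, 96, 84, 90, 27, 68]
dequeue(): [57, 96, 84, 90, 27, 68]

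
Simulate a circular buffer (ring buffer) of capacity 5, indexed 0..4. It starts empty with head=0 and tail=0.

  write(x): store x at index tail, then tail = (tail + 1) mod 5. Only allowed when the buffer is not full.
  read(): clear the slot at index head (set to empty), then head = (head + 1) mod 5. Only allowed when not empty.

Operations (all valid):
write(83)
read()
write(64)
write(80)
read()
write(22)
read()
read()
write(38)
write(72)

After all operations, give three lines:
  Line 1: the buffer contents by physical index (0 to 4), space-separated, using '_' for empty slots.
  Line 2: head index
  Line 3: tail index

Answer: 72 _ _ _ 38
4
1

Derivation:
write(83): buf=[83 _ _ _ _], head=0, tail=1, size=1
read(): buf=[_ _ _ _ _], head=1, tail=1, size=0
write(64): buf=[_ 64 _ _ _], head=1, tail=2, size=1
write(80): buf=[_ 64 80 _ _], head=1, tail=3, size=2
read(): buf=[_ _ 80 _ _], head=2, tail=3, size=1
write(22): buf=[_ _ 80 22 _], head=2, tail=4, size=2
read(): buf=[_ _ _ 22 _], head=3, tail=4, size=1
read(): buf=[_ _ _ _ _], head=4, tail=4, size=0
write(38): buf=[_ _ _ _ 38], head=4, tail=0, size=1
write(72): buf=[72 _ _ _ 38], head=4, tail=1, size=2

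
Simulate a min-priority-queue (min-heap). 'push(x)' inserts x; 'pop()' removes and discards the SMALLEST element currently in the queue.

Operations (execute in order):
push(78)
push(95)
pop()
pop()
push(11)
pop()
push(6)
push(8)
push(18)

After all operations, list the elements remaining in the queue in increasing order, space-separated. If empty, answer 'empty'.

Answer: 6 8 18

Derivation:
push(78): heap contents = [78]
push(95): heap contents = [78, 95]
pop() → 78: heap contents = [95]
pop() → 95: heap contents = []
push(11): heap contents = [11]
pop() → 11: heap contents = []
push(6): heap contents = [6]
push(8): heap contents = [6, 8]
push(18): heap contents = [6, 8, 18]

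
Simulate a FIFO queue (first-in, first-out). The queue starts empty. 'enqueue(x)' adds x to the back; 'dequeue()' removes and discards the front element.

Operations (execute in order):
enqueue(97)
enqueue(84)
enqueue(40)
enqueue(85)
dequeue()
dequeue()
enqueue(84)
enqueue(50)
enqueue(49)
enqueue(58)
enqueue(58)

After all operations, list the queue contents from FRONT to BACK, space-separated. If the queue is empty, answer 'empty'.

enqueue(97): [97]
enqueue(84): [97, 84]
enqueue(40): [97, 84, 40]
enqueue(85): [97, 84, 40, 85]
dequeue(): [84, 40, 85]
dequeue(): [40, 85]
enqueue(84): [40, 85, 84]
enqueue(50): [40, 85, 84, 50]
enqueue(49): [40, 85, 84, 50, 49]
enqueue(58): [40, 85, 84, 50, 49, 58]
enqueue(58): [40, 85, 84, 50, 49, 58, 58]

Answer: 40 85 84 50 49 58 58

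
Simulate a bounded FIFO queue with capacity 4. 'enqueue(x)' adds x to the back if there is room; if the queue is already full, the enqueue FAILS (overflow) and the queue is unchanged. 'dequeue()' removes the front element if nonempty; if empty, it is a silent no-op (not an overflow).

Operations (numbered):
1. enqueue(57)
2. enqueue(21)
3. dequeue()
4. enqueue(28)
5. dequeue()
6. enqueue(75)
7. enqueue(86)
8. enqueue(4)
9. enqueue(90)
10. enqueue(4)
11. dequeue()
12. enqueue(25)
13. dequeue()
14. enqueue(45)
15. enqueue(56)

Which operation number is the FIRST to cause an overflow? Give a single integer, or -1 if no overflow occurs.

1. enqueue(57): size=1
2. enqueue(21): size=2
3. dequeue(): size=1
4. enqueue(28): size=2
5. dequeue(): size=1
6. enqueue(75): size=2
7. enqueue(86): size=3
8. enqueue(4): size=4
9. enqueue(90): size=4=cap → OVERFLOW (fail)
10. enqueue(4): size=4=cap → OVERFLOW (fail)
11. dequeue(): size=3
12. enqueue(25): size=4
13. dequeue(): size=3
14. enqueue(45): size=4
15. enqueue(56): size=4=cap → OVERFLOW (fail)

Answer: 9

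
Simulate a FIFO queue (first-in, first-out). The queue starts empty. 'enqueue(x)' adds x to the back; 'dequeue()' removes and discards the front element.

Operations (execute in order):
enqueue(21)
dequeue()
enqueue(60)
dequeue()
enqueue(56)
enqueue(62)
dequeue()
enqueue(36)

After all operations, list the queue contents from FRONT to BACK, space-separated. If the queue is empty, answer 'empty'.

Answer: 62 36

Derivation:
enqueue(21): [21]
dequeue(): []
enqueue(60): [60]
dequeue(): []
enqueue(56): [56]
enqueue(62): [56, 62]
dequeue(): [62]
enqueue(36): [62, 36]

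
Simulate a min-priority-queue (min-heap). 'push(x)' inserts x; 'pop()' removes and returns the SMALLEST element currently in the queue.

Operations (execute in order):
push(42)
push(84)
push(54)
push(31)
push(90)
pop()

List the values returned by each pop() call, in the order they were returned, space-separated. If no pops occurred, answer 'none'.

Answer: 31

Derivation:
push(42): heap contents = [42]
push(84): heap contents = [42, 84]
push(54): heap contents = [42, 54, 84]
push(31): heap contents = [31, 42, 54, 84]
push(90): heap contents = [31, 42, 54, 84, 90]
pop() → 31: heap contents = [42, 54, 84, 90]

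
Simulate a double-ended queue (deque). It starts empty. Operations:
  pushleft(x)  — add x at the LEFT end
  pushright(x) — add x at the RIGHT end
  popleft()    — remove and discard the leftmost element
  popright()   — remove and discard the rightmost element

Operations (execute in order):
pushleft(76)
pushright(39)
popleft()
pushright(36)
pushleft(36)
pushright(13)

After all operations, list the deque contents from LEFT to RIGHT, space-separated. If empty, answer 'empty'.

Answer: 36 39 36 13

Derivation:
pushleft(76): [76]
pushright(39): [76, 39]
popleft(): [39]
pushright(36): [39, 36]
pushleft(36): [36, 39, 36]
pushright(13): [36, 39, 36, 13]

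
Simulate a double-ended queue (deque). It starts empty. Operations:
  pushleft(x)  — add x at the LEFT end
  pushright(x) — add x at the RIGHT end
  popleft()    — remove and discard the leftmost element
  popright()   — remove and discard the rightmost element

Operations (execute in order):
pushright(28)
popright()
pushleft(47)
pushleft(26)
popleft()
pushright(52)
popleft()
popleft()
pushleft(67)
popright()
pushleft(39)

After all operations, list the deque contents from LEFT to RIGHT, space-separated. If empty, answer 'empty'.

Answer: 39

Derivation:
pushright(28): [28]
popright(): []
pushleft(47): [47]
pushleft(26): [26, 47]
popleft(): [47]
pushright(52): [47, 52]
popleft(): [52]
popleft(): []
pushleft(67): [67]
popright(): []
pushleft(39): [39]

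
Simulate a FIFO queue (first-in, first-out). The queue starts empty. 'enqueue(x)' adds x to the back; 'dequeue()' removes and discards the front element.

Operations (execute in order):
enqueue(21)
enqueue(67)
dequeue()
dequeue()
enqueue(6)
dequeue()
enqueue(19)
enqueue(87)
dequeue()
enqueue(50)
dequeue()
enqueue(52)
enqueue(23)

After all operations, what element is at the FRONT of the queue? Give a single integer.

Answer: 50

Derivation:
enqueue(21): queue = [21]
enqueue(67): queue = [21, 67]
dequeue(): queue = [67]
dequeue(): queue = []
enqueue(6): queue = [6]
dequeue(): queue = []
enqueue(19): queue = [19]
enqueue(87): queue = [19, 87]
dequeue(): queue = [87]
enqueue(50): queue = [87, 50]
dequeue(): queue = [50]
enqueue(52): queue = [50, 52]
enqueue(23): queue = [50, 52, 23]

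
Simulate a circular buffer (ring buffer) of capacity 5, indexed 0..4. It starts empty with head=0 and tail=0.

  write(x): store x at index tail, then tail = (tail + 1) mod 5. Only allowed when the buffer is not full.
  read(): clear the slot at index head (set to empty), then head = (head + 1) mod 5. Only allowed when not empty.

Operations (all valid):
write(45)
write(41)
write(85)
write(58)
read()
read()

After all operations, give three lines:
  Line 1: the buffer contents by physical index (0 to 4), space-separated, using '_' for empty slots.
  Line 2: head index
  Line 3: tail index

write(45): buf=[45 _ _ _ _], head=0, tail=1, size=1
write(41): buf=[45 41 _ _ _], head=0, tail=2, size=2
write(85): buf=[45 41 85 _ _], head=0, tail=3, size=3
write(58): buf=[45 41 85 58 _], head=0, tail=4, size=4
read(): buf=[_ 41 85 58 _], head=1, tail=4, size=3
read(): buf=[_ _ 85 58 _], head=2, tail=4, size=2

Answer: _ _ 85 58 _
2
4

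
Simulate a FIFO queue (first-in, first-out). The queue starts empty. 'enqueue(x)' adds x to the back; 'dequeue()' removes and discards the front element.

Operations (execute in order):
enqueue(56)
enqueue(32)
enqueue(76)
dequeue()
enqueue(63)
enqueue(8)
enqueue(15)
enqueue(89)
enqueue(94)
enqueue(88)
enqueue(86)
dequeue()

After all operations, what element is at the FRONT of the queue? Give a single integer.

Answer: 76

Derivation:
enqueue(56): queue = [56]
enqueue(32): queue = [56, 32]
enqueue(76): queue = [56, 32, 76]
dequeue(): queue = [32, 76]
enqueue(63): queue = [32, 76, 63]
enqueue(8): queue = [32, 76, 63, 8]
enqueue(15): queue = [32, 76, 63, 8, 15]
enqueue(89): queue = [32, 76, 63, 8, 15, 89]
enqueue(94): queue = [32, 76, 63, 8, 15, 89, 94]
enqueue(88): queue = [32, 76, 63, 8, 15, 89, 94, 88]
enqueue(86): queue = [32, 76, 63, 8, 15, 89, 94, 88, 86]
dequeue(): queue = [76, 63, 8, 15, 89, 94, 88, 86]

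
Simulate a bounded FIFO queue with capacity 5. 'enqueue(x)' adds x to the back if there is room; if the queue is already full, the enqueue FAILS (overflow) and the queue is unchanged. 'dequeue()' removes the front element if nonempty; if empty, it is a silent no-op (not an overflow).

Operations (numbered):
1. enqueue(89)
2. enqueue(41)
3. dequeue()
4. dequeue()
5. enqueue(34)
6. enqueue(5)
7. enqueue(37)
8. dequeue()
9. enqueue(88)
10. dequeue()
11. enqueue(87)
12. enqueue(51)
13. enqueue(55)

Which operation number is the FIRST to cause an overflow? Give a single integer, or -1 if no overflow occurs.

1. enqueue(89): size=1
2. enqueue(41): size=2
3. dequeue(): size=1
4. dequeue(): size=0
5. enqueue(34): size=1
6. enqueue(5): size=2
7. enqueue(37): size=3
8. dequeue(): size=2
9. enqueue(88): size=3
10. dequeue(): size=2
11. enqueue(87): size=3
12. enqueue(51): size=4
13. enqueue(55): size=5

Answer: -1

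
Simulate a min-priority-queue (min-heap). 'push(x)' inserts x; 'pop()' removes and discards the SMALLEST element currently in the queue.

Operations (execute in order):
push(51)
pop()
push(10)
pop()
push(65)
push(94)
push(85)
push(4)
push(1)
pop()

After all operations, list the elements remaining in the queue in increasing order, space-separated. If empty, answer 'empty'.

push(51): heap contents = [51]
pop() → 51: heap contents = []
push(10): heap contents = [10]
pop() → 10: heap contents = []
push(65): heap contents = [65]
push(94): heap contents = [65, 94]
push(85): heap contents = [65, 85, 94]
push(4): heap contents = [4, 65, 85, 94]
push(1): heap contents = [1, 4, 65, 85, 94]
pop() → 1: heap contents = [4, 65, 85, 94]

Answer: 4 65 85 94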